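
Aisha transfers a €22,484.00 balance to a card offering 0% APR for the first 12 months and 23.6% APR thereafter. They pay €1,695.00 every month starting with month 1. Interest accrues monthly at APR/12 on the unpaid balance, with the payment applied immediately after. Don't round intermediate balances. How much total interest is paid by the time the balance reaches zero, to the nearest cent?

€51.82

Promo months 1–12 at r₀ = 0%/12 = 0; months 13+ at r₁ = 23.6%/12 = 0.0196667.
After month 12 (no interest yet): B = €22,484.00 − 12·€1,695.00 = €2,144.00.
Then at r₁ with €1,695.00/mo: n₂ = −ln(1 − r₁·B/P)/ln(1+r₁) ≈ 1.29 → 2 more payments.
Total paid = 13·€1,695.00 + €500.82 = €22,535.82; interest = €22,535.82 − €22,484.00 = €51.82.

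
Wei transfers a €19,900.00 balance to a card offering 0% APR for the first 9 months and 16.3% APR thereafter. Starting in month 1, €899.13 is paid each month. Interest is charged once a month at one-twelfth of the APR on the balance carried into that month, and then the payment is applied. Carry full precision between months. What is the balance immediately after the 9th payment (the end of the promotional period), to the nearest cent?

Promo months 1–9 at r₀ = 0%/12 = 0; months 10+ at r₁ = 16.3%/12 = 0.0135833.
After month 9 (no interest yet): B = €19,900.00 − 9·€899.13 = €11,807.83.

€11,807.83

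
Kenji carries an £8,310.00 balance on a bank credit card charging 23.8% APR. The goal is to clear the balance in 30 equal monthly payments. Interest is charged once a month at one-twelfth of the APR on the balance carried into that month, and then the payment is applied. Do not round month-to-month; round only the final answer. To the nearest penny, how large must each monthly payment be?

Monthly rate r = 23.8%/12 = 1.98333% = 0.0198333.
Level-payment amortization: P = B₀·r / (1 − (1+r)^(−n)) = 8310.00·0.0198333 / (1 − 1.01983^(−30)).
Denominator 1 − (1+r)^(−30) = 0.445216015.
P = 164.815 / 0.445216015 ≈ 370.19.

£370.19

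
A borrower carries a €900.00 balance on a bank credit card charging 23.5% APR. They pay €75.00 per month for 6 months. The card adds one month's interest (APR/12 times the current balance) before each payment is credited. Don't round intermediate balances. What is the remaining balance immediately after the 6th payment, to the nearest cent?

€538.45

Monthly rate r = 23.5%/12 = 1.95833% = 0.0195833.
Each month: B ← B·(1+r) − €75.00.
Month 1: interest €17.62; balance after payment €842.62.
Month 2: interest €16.50; balance after payment €784.13.
Month 3: interest €15.36; balance after payment €724.48.
Month 4: interest €14.19; balance after payment €663.67.
Month 5: interest €13.00; balance after payment €601.67.
Month 6: interest €11.78; balance after payment €538.45.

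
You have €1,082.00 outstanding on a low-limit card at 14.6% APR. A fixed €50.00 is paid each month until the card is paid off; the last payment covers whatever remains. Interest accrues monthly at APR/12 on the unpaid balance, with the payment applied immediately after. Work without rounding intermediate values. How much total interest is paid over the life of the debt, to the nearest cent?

Monthly rate r = 14.6%/12 = 1.21667% = 0.0121667.
Payoff takes n = ⌈−ln(1 − rB₀/P)/ln(1+r)⌉ = ⌈25.267⌉ = 26 payments; the last is €13.39.
Total paid = 25·€50.00 + €13.39 = €1,263.39.
Total interest = total paid − principal = €1,263.39 − €1,082.00 = €181.39.

€181.39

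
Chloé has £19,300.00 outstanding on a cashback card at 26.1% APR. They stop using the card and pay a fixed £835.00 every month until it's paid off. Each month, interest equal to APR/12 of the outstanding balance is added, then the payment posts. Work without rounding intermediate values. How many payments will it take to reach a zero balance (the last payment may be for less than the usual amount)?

33 months

Monthly rate r = 26.1%/12 = 2.175% = 0.02175.
Recurrence: B ← B·(1+r) − £835.00.
Month 1: interest £419.78; balance after payment £18,884.78.
Month 2: interest £410.74; balance after payment £18,460.52.
Closed form: n = −ln(1 − rB₀/P)/ln(1+r) = −ln(0.49728)/ln(1.02175) ≈ 32.468, so the balance reaches zero during payment 33.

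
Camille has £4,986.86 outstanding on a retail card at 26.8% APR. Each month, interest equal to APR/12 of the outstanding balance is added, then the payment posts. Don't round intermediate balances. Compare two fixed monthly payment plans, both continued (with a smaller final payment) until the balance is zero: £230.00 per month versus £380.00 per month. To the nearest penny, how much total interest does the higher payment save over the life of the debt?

Monthly rate r = 26.8%/12 = 2.23333% = 0.0223333.
At £230.00/mo: n = ⌈−ln(1 − rB₀/P)/ln(1+r)⌉ = 30 payments (last £224.53); total interest = total paid − £4,986.86 = £1,907.67.
At £380.00/mo: 16 payments (last £268.13); total interest £981.27.
Interest saved = £1,907.67 − £981.27 = £926.40.

£926.40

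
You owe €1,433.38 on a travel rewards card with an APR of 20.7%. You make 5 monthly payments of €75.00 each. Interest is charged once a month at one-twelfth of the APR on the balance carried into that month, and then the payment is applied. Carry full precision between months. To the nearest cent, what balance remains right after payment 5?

Monthly rate r = 20.7%/12 = 1.725% = 0.01725.
Each month: B ← B·(1+r) − €75.00.
Month 1: interest €24.73; balance after payment €1,383.11.
Month 2: interest €23.86; balance after payment €1,331.96.
Month 3: interest €22.98; balance after payment €1,279.94.
Month 4: interest €22.08; balance after payment €1,227.02.
Month 5: interest €21.17; balance after payment €1,173.19.

€1,173.19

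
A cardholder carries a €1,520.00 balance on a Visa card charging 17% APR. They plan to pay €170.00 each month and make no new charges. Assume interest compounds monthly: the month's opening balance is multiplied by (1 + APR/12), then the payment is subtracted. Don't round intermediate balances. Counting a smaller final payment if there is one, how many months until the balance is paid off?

Monthly rate r = 17%/12 = 1.41667% = 0.0141667.
Recurrence: B ← B·(1+r) − €170.00.
Month 1: interest €21.53; balance after payment €1,371.53.
Month 2: interest €19.43; balance after payment €1,220.96.
Closed form: n = −ln(1 − rB₀/P)/ln(1+r) = −ln(0.87333)/ln(1.01417) ≈ 9.628, so the balance reaches zero during payment 10.

10 months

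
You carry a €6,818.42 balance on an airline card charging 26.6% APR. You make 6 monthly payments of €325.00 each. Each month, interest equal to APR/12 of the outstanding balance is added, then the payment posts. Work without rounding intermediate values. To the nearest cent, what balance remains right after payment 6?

Monthly rate r = 26.6%/12 = 2.21667% = 0.0221667.
Each month: B ← B·(1+r) − €325.00.
Month 1: interest €151.14; balance after payment €6,644.56.
Month 2: interest €147.29; balance after payment €6,466.85.
Month 3: interest €143.35; balance after payment €6,285.20.
Month 4: interest €139.32; balance after payment €6,099.52.
Month 5: interest €135.21; balance after payment €5,909.73.
Month 6: interest €131.00; balance after payment €5,715.72.

€5,715.72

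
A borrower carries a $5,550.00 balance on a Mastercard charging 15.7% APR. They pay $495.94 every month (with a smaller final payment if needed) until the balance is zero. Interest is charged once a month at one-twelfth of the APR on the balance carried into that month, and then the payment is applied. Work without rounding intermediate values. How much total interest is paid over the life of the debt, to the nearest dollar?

$491

Monthly rate r = 15.7%/12 = 1.30833% = 0.0130833.
Payoff takes n = ⌈−ln(1 − rB₀/P)/ln(1+r)⌉ = ⌈12.179⌉ = 13 payments; the last is $89.26.
Total paid = 12·$495.94 + $89.26 = $6,040.54.
Total interest = total paid − principal = $6,040.54 − $5,550.00 = $490.54.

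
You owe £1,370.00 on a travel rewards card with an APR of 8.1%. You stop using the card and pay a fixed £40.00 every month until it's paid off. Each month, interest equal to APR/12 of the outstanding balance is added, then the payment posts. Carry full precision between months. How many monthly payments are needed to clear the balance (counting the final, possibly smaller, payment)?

Monthly rate r = 8.1%/12 = 0.675% = 0.00675.
Recurrence: B ← B·(1+r) − £40.00.
Month 1: interest £9.25; balance after payment £1,339.25.
Month 2: interest £9.04; balance after payment £1,308.29.
Closed form: n = −ln(1 − rB₀/P)/ln(1+r) = −ln(0.76881)/ln(1.00675) ≈ 39.081, so the balance reaches zero during payment 40.

40 payments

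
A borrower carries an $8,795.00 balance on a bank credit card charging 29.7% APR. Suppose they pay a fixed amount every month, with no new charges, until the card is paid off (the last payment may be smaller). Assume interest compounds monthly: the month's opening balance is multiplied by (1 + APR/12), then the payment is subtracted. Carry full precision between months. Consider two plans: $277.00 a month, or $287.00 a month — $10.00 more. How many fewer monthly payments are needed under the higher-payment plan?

5 fewer payments

Monthly rate r = 29.7%/12 = 2.475% = 0.02475.
At $277.00/mo: n = ⌈−ln(1 − rB₀/P)/ln(1+r)⌉ = 64 payments (last $8.49); total interest = total paid − $8,795.00 = $8,664.49.
At $287.00/mo: 59 payments (last $31.70); total interest $7,882.70.
Payments saved = 64 − 59 = 5.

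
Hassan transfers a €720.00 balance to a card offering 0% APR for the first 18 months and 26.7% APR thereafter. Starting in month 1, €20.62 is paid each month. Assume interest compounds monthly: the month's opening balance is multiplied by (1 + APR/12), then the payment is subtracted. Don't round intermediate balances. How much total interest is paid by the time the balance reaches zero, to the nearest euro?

Promo months 1–18 at r₀ = 0%/12 = 0; months 19+ at r₁ = 26.7%/12 = 0.02225.
After month 18 (no interest yet): B = €720.00 − 18·€20.62 = €348.84.
Then at r₁ with €20.62/mo: n₂ = −ln(1 − r₁·B/P)/ln(1+r₁) ≈ 21.46 → 22 more payments.
Total paid = 39·€20.62 + €9.56 = €813.74; interest = €813.74 − €720.00 = €93.74.

€94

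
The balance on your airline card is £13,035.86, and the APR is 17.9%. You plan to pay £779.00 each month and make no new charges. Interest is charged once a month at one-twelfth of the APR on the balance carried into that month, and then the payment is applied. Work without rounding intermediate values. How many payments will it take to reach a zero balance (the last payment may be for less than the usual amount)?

20 months

Monthly rate r = 17.9%/12 = 1.49167% = 0.0149167.
Recurrence: B ← B·(1+r) − £779.00.
Month 1: interest £194.45; balance after payment £12,451.31.
Month 2: interest £185.73; balance after payment £11,858.04.
Closed form: n = −ln(1 − rB₀/P)/ln(1+r) = −ln(0.75038)/ln(1.01492) ≈ 19.395, so the balance reaches zero during payment 20.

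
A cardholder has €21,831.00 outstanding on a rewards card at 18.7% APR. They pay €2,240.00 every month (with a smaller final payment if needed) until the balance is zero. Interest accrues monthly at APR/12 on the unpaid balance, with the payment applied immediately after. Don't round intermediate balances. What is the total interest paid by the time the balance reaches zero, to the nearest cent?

Monthly rate r = 18.7%/12 = 1.55833% = 0.0155833.
Payoff takes n = ⌈−ln(1 − rB₀/P)/ln(1+r)⌉ = ⌈10.653⌉ = 11 payments; the last is €1,466.36.
Total paid = 10·€2,240.00 + €1,466.36 = €23,866.36.
Total interest = total paid − principal = €23,866.36 − €21,831.00 = €2,035.36.

€2,035.36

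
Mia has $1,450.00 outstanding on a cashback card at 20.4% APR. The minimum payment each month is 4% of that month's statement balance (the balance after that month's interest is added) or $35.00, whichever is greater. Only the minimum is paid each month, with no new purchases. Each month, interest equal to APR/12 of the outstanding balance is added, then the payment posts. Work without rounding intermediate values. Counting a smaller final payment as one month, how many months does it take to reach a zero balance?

Monthly rate r = 20.4%/12 = 1.7% = 0.017.
While 4% of the post-interest balance exceeds $35.00, each month B ← (B·(1+r))·(1 − 0.04), i.e. B shrinks by the factor (1+r)·0.96 = 0.97632.
This holds for months 1–22. Entering month 23 the balance is $855.85; 4% of the post-interest balance is now below $35.00, so the flat $35.00 minimum applies from here.
From month 23 a fixed $35.00 at rate r clears $855.85 in 32 more payments. Total: 22 + 32 = 54 months.

54 months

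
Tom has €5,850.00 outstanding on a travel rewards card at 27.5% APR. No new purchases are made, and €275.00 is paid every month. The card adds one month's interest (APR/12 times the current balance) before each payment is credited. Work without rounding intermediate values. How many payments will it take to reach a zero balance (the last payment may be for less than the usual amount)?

30 payments

Monthly rate r = 27.5%/12 = 2.29167% = 0.0229167.
Recurrence: B ← B·(1+r) − €275.00.
Month 1: interest €134.06; balance after payment €5,709.06.
Month 2: interest €130.83; balance after payment €5,564.90.
Closed form: n = −ln(1 − rB₀/P)/ln(1+r) = −ln(0.5125)/ln(1.02292) ≈ 29.502, so the balance reaches zero during payment 30.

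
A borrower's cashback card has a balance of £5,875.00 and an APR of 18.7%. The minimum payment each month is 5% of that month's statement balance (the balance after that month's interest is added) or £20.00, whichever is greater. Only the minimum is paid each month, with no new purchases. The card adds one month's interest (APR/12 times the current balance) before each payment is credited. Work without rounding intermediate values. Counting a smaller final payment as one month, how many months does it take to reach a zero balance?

Monthly rate r = 18.7%/12 = 1.55833% = 0.0155833.
While 5% of the post-interest balance exceeds £20.00, each month B ← (B·(1+r))·(1 − 0.05), i.e. B shrinks by the factor (1+r)·0.95 = 0.9648.
This holds for months 1–76. Entering month 77 the balance is £385.82; 5% of the post-interest balance is now below £20.00, so the flat £20.00 minimum applies from here.
From month 77 a fixed £20.00 at rate r clears £385.82 in 24 more payments. Total: 76 + 24 = 100 months.

100 months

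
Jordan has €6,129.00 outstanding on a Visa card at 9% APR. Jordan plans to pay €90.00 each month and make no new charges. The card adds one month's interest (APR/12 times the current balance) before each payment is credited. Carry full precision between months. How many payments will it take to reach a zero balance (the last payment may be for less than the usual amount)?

Monthly rate r = 9%/12 = 0.75% = 0.0075.
Recurrence: B ← B·(1+r) − €90.00.
Month 1: interest €45.97; balance after payment €6,084.97.
Month 2: interest €45.64; balance after payment €6,040.60.
Closed form: n = −ln(1 − rB₀/P)/ln(1+r) = −ln(0.48925)/ln(1.0075) ≈ 95.675, so the balance reaches zero during payment 96.

96 months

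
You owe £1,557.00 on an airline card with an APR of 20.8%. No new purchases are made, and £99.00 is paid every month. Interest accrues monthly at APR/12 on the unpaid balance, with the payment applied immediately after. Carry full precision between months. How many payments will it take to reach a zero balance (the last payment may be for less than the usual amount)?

Monthly rate r = 20.8%/12 = 1.73333% = 0.0173333.
Recurrence: B ← B·(1+r) − £99.00.
Month 1: interest £26.99; balance after payment £1,484.99.
Month 2: interest £25.74; balance after payment £1,411.73.
Closed form: n = −ln(1 − rB₀/P)/ln(1+r) = −ln(0.72739)/ln(1.01733) ≈ 18.521, so the balance reaches zero during payment 19.

19 months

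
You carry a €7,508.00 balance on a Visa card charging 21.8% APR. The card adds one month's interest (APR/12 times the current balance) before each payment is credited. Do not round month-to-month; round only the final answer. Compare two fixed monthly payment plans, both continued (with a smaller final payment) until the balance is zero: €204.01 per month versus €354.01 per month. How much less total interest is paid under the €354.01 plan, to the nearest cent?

Monthly rate r = 21.8%/12 = 1.81667% = 0.0181667.
At €204.01/mo: n = ⌈−ln(1 − rB₀/P)/ln(1+r)⌉ = 62 payments (last €69.80); total interest = total paid − €7,508.00 = €5,006.41.
At €354.01/mo: 28 payments (last €9.95); total interest €2,060.22.
Interest saved = €5,006.41 − €2,060.22 = €2,946.19.

€2,946.19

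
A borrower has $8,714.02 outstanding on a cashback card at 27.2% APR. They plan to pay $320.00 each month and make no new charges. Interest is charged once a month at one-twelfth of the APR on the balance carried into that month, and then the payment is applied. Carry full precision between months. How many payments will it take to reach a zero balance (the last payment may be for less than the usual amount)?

43 months

Monthly rate r = 27.2%/12 = 2.26667% = 0.0226667.
Recurrence: B ← B·(1+r) − $320.00.
Month 1: interest $197.52; balance after payment $8,591.54.
Month 2: interest $194.74; balance after payment $8,466.28.
Closed form: n = −ln(1 − rB₀/P)/ln(1+r) = −ln(0.38276)/ln(1.02267) ≈ 42.847, so the balance reaches zero during payment 43.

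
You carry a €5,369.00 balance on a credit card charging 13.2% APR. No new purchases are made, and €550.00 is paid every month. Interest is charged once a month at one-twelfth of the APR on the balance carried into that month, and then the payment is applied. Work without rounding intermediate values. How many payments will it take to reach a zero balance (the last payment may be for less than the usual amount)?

11 payments

Monthly rate r = 13.2%/12 = 1.1% = 0.011.
Recurrence: B ← B·(1+r) − €550.00.
Month 1: interest €59.06; balance after payment €4,878.06.
Month 2: interest €53.66; balance after payment €4,381.72.
Closed form: n = −ln(1 − rB₀/P)/ln(1+r) = −ln(0.89262)/ln(1.011) ≈ 10.383, so the balance reaches zero during payment 11.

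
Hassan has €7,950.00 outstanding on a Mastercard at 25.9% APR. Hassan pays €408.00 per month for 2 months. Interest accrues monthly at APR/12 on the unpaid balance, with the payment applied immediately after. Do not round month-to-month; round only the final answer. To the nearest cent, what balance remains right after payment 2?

€7,472.07

Monthly rate r = 25.9%/12 = 2.15833% = 0.0215833.
Each month: B ← B·(1+r) − €408.00.
Month 1: interest €171.59; balance after payment €7,713.59.
Month 2: interest €166.48; balance after payment €7,472.07.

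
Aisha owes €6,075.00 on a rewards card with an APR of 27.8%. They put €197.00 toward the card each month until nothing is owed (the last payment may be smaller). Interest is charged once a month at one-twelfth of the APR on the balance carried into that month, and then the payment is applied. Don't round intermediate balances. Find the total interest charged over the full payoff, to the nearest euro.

€4,705

Monthly rate r = 27.8%/12 = 2.31667% = 0.0231667.
Payoff takes n = ⌈−ln(1 − rB₀/P)/ln(1+r)⌉ = ⌈54.718⌉ = 55 payments; the last is €141.92.
Total paid = 54·€197.00 + €141.92 = €10,779.92.
Total interest = total paid − principal = €10,779.92 − €6,075.00 = €4,704.92.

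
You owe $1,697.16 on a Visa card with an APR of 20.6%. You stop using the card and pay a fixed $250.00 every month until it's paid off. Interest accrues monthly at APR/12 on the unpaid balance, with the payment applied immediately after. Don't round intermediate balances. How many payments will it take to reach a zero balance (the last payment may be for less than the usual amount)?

Monthly rate r = 20.6%/12 = 1.71667% = 0.0171667.
Recurrence: B ← B·(1+r) − $250.00.
Month 1: interest $29.13; balance after payment $1,476.29.
Month 2: interest $25.34; balance after payment $1,251.64.
Closed form: n = −ln(1 − rB₀/P)/ln(1+r) = −ln(0.88346)/ln(1.01717) ≈ 7.280, so the balance reaches zero during payment 8.

8 payments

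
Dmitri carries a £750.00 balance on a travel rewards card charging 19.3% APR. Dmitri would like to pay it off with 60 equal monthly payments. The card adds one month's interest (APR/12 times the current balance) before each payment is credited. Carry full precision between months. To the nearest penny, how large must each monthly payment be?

Monthly rate r = 19.3%/12 = 1.60833% = 0.0160833.
Level-payment amortization: P = B₀·r / (1 − (1+r)^(−n)) = 750.00·0.0160833 / (1 − 1.01608^(−60)).
Denominator 1 − (1+r)^(−60) = 0.616080356.
P = 12.0625 / 0.616080356 ≈ 19.58.

£19.58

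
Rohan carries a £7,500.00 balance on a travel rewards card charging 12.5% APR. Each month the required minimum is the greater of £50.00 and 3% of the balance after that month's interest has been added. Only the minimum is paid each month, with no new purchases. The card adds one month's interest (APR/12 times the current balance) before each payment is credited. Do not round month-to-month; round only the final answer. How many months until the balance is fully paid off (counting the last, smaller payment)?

Monthly rate r = 12.5%/12 = 1.04167% = 0.0104167.
While 3% of the post-interest balance exceeds £50.00, each month B ← (B·(1+r))·(1 − 0.03), i.e. B shrinks by the factor (1+r)·0.97 = 0.9801.
This holds for months 1–76. Entering month 77 the balance is £1,628.36; 3% of the post-interest balance is now below £50.00, so the flat £50.00 minimum applies from here.
From month 77 a fixed £50.00 at rate r clears £1,628.36 in 40 more payments. Total: 76 + 40 = 116 months.

116 months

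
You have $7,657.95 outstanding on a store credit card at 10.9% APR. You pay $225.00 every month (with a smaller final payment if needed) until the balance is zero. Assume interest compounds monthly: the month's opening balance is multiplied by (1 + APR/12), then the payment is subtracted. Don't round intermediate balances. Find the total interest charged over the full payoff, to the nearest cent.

$1,544.83

Monthly rate r = 10.9%/12 = 0.908333% = 0.00908333.
Payoff takes n = ⌈−ln(1 − rB₀/P)/ln(1+r)⌉ = ⌈40.901⌉ = 41 payments; the last is $202.78.
Total paid = 40·$225.00 + $202.78 = $9,202.78.
Total interest = total paid − principal = $9,202.78 − $7,657.95 = $1,544.83.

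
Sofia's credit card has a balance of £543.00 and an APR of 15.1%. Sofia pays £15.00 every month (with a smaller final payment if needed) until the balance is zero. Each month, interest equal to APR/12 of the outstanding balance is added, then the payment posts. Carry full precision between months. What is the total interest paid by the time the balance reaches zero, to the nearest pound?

Monthly rate r = 15.1%/12 = 1.25833% = 0.0125833.
Payoff takes n = ⌈−ln(1 − rB₀/P)/ln(1+r)⌉ = ⌈48.615⌉ = 49 payments; the last is £9.24.
Total paid = 48·£15.00 + £9.24 = £729.24.
Total interest = total paid − principal = £729.24 − £543.00 = £186.24.

£186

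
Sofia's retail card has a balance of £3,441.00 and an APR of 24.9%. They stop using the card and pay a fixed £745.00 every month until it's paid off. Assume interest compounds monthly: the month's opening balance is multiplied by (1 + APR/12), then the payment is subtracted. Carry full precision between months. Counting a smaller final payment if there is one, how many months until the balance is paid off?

Monthly rate r = 24.9%/12 = 2.075% = 0.02075.
Recurrence: B ← B·(1+r) − £745.00.
Month 1: interest £71.40; balance after payment £2,767.40.
Month 2: interest £57.42; balance after payment £2,079.82.
Month 3: interest £43.16; balance after payment £1,377.98.
Month 4: interest £28.59; balance after payment £661.57.
Month 5: interest £13.73; balance after payment £0.00.

5 months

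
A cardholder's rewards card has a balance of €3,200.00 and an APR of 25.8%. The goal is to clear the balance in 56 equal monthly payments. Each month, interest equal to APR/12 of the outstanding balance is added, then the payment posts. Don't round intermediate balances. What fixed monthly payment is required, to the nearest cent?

Monthly rate r = 25.8%/12 = 2.15% = 0.0215.
Level-payment amortization: P = B₀·r / (1 − (1+r)^(−n)) = 3200.00·0.0215 / (1 − 1.0215^(−56)).
Denominator 1 − (1+r)^(−56) = 0.696155608.
P = 68.8 / 0.696155608 ≈ 98.83.

€98.83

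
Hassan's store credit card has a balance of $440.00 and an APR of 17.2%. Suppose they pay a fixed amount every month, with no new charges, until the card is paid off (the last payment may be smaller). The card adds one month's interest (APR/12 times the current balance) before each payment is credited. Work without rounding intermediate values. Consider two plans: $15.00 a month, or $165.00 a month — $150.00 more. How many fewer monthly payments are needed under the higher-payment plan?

36 fewer payments

Monthly rate r = 17.2%/12 = 1.43333% = 0.0143333.
At $15.00/mo: n = ⌈−ln(1 − rB₀/P)/ln(1+r)⌉ = 39 payments (last $4.97); total interest = total paid − $440.00 = $134.97.
At $165.00/mo: 3 payments (last $122.06); total interest $12.06.
Payments saved = 39 − 3 = 36.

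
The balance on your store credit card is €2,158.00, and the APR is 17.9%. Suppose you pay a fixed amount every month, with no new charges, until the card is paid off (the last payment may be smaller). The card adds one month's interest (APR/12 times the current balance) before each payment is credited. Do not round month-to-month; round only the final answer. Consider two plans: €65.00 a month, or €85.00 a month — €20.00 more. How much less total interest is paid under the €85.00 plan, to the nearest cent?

€268.91

Monthly rate r = 17.9%/12 = 1.49167% = 0.0149167.
At €65.00/mo: n = ⌈−ln(1 − rB₀/P)/ln(1+r)⌉ = 47 payments (last €11.31); total interest = total paid − €2,158.00 = €843.31.
At €85.00/mo: 33 payments (last €12.40); total interest €574.40.
Interest saved = €843.31 − €574.40 = €268.91.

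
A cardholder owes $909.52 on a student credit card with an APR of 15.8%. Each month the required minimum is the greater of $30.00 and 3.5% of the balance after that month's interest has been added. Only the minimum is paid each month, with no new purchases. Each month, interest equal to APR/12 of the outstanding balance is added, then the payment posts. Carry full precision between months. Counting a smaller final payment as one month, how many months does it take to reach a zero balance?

Monthly rate r = 15.8%/12 = 1.31667% = 0.0131667.
While 3.5% of the post-interest balance exceeds $30.00, each month B ← (B·(1+r))·(1 − 0.035), i.e. B shrinks by the factor (1+r)·0.965 = 0.97771.
This holds for months 1–4. Entering month 5 the balance is $831.08; 3.5% of the post-interest balance is now below $30.00, so the flat $30.00 minimum applies from here.
From month 5 a fixed $30.00 at rate r clears $831.08 in 35 more payments. Total: 4 + 35 = 39 months.

39 months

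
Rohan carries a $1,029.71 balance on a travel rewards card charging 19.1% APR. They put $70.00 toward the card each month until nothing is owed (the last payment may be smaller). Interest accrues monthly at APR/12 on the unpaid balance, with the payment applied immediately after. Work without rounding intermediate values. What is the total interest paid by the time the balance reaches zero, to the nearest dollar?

Monthly rate r = 19.1%/12 = 1.59167% = 0.0159167.
Payoff takes n = ⌈−ln(1 − rB₀/P)/ln(1+r)⌉ = ⌈16.892⌉ = 17 payments; the last is $62.51.
Total paid = 16·$70.00 + $62.51 = $1,182.51.
Total interest = total paid − principal = $1,182.51 − $1,029.71 = $152.80.

$153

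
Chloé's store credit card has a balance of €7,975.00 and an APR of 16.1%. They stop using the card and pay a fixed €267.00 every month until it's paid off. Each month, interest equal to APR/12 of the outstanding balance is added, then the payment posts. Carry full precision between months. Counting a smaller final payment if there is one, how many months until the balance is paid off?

Monthly rate r = 16.1%/12 = 1.34167% = 0.0134167.
Recurrence: B ← B·(1+r) − €267.00.
Month 1: interest €107.00; balance after payment €7,815.00.
Month 2: interest €104.85; balance after payment €7,652.85.
Closed form: n = −ln(1 − rB₀/P)/ln(1+r) = −ln(0.59926)/ln(1.01342) ≈ 38.422, so the balance reaches zero during payment 39.

39 payments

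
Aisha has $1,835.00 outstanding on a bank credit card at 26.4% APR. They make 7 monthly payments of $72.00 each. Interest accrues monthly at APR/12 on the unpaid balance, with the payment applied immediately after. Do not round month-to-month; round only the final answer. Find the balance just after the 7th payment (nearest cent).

Monthly rate r = 26.4%/12 = 2.2% = 0.022.
Each month: B ← B·(1+r) − $72.00.
Month 1: interest $40.37; balance after payment $1,803.37.
Month 2: interest $39.67; balance after payment $1,771.04.
Month 3: interest $38.96; balance after payment $1,738.01.
Month 4: interest $38.24; balance after payment $1,704.24.
Month 5: interest $37.49; balance after payment $1,669.74.
Month 6: interest $36.73; balance after payment $1,634.47.
Month 7: interest $35.96; balance after payment $1,598.43.

$1,598.43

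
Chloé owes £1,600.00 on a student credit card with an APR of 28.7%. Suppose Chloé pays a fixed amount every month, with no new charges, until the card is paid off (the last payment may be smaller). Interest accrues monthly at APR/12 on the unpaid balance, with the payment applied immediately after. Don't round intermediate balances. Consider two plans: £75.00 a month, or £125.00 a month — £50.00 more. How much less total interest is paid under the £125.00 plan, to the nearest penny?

Monthly rate r = 28.7%/12 = 2.39167% = 0.0239167.
At £75.00/mo: n = ⌈−ln(1 − rB₀/P)/ln(1+r)⌉ = 31 payments (last £15.21); total interest = total paid − £1,600.00 = £665.21.
At £125.00/mo: 16 payments (last £58.27); total interest £333.27.
Interest saved = £665.21 − £333.27 = £331.94.

£331.94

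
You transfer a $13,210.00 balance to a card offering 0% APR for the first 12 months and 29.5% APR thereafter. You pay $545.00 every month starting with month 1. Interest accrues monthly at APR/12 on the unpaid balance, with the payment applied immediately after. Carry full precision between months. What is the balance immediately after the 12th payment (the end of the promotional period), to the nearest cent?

Promo months 1–12 at r₀ = 0%/12 = 0; months 13+ at r₁ = 29.5%/12 = 0.0245833.
After month 12 (no interest yet): B = $13,210.00 − 12·$545.00 = $6,670.00.

$6,670.00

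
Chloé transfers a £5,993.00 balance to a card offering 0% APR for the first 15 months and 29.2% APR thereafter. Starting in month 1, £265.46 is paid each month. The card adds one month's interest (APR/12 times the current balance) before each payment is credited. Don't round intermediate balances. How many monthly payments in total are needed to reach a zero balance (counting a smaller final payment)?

24 payments

Promo months 1–15 at r₀ = 0%/12 = 0; months 16+ at r₁ = 29.2%/12 = 0.0243333.
After month 15 (no interest yet): B = £5,993.00 − 15·£265.46 = £2,011.10.
Then at r₁ with £265.46/mo: n₂ = −ln(1 − r₁·B/P)/ln(1+r₁) ≈ 8.48 → 9 more payments.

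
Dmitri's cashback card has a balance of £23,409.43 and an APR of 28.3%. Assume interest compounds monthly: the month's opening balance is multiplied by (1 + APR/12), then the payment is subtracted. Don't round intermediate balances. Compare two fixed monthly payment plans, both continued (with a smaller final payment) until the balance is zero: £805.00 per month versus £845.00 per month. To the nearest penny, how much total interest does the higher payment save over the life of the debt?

Monthly rate r = 28.3%/12 = 2.35833% = 0.0235833.
At £805.00/mo: n = ⌈−ln(1 − rB₀/P)/ln(1+r)⌉ = 50 payments (last £539.84); total interest = total paid − £23,409.43 = £16,575.41.
At £845.00/mo: 46 payments (last £382.41); total interest £14,997.98.
Interest saved = £16,575.41 − £14,997.98 = £1,577.43.

£1,577.43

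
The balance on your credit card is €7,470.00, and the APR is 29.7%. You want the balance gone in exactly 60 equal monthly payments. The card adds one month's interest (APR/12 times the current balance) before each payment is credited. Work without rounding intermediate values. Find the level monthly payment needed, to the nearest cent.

Monthly rate r = 29.7%/12 = 2.475% = 0.02475.
Level-payment amortization: P = B₀·r / (1 − (1+r)^(−n)) = 7470.00·0.02475 / (1 − 1.02475^(−60)).
Denominator 1 − (1+r)^(−60) = 0.769365443.
P = 184.882 / 0.769365443 ≈ 240.31.

€240.31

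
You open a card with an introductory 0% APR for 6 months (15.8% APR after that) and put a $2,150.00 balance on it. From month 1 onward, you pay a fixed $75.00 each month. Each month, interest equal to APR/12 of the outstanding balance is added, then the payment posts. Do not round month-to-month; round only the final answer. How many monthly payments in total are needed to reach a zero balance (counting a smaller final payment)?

34 months

Promo months 1–6 at r₀ = 0%/12 = 0; months 7+ at r₁ = 15.8%/12 = 0.0131667.
After month 6 (no interest yet): B = $2,150.00 − 6·$75.00 = $1,700.00.
Then at r₁ with $75.00/mo: n₂ = −ln(1 − r₁·B/P)/ln(1+r₁) ≈ 27.10 → 28 more payments.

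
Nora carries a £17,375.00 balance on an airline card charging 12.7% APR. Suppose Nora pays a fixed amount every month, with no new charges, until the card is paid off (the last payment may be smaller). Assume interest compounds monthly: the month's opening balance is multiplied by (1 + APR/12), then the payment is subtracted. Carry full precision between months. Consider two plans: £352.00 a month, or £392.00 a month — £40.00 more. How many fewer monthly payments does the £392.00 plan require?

10 fewer payments

Monthly rate r = 12.7%/12 = 1.05833% = 0.0105833.
At £352.00/mo: n = ⌈−ln(1 − rB₀/P)/ln(1+r)⌉ = 71 payments (last £68.66); total interest = total paid − £17,375.00 = £7,333.66.
At £392.00/mo: 61 payments (last £56.47); total interest £6,201.47.
Payments saved = 71 − 61 = 10.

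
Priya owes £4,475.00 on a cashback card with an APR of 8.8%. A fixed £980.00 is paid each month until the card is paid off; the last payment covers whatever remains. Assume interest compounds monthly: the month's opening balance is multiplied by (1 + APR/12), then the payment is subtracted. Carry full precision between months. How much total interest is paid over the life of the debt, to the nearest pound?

£94

Monthly rate r = 8.8%/12 = 0.733333% = 0.00733333.
Payoff takes n = ⌈−ln(1 − rB₀/P)/ln(1+r)⌉ = ⌈4.662⌉ = 5 payments; the last is £649.11.
Total paid = 4·£980.00 + £649.11 = £4,569.11.
Total interest = total paid − principal = £4,569.11 − £4,475.00 = £94.11.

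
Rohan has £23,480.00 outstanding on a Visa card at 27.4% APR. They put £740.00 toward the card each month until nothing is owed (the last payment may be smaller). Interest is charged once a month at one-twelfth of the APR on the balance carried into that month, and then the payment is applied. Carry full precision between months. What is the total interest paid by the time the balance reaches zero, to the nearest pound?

£18,776

Monthly rate r = 27.4%/12 = 2.28333% = 0.0228333.
Payoff takes n = ⌈−ln(1 − rB₀/P)/ln(1+r)⌉ = ⌈57.101⌉ = 58 payments; the last is £75.75.
Total paid = 57·£740.00 + £75.75 = £42,255.75.
Total interest = total paid − principal = £42,255.75 − £23,480.00 = £18,775.75.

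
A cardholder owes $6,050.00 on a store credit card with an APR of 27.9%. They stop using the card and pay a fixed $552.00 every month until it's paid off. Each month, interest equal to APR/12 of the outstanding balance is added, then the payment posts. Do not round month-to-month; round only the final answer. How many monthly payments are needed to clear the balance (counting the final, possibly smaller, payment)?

13 months

Monthly rate r = 27.9%/12 = 2.325% = 0.02325.
Recurrence: B ← B·(1+r) − $552.00.
Month 1: interest $140.66; balance after payment $5,638.66.
Month 2: interest $131.10; balance after payment $5,217.76.
Closed form: n = −ln(1 − rB₀/P)/ln(1+r) = −ln(0.74518)/ln(1.02325) ≈ 12.797, so the balance reaches zero during payment 13.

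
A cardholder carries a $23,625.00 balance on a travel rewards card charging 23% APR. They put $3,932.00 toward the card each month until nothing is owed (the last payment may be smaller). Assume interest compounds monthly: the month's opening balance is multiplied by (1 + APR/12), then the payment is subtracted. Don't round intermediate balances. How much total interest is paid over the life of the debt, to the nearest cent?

$1,723.71

Monthly rate r = 23%/12 = 1.91667% = 0.0191667.
Payoff takes n = ⌈−ln(1 − rB₀/P)/ln(1+r)⌉ = ⌈6.444⌉ = 7 payments; the last is $1,756.71.
Total paid = 6·$3,932.00 + $1,756.71 = $25,348.71.
Total interest = total paid − principal = $25,348.71 − $23,625.00 = $1,723.71.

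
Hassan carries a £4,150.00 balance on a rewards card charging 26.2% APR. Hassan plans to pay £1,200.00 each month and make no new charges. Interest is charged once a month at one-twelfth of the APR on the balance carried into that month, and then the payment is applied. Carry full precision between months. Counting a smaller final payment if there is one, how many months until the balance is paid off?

Monthly rate r = 26.2%/12 = 2.18333% = 0.0218333.
Recurrence: B ← B·(1+r) − £1,200.00.
Month 1: interest £90.61; balance after payment £3,040.61.
Month 2: interest £66.39; balance after payment £1,906.99.
Month 3: interest £41.64; balance after payment £748.63.
Month 4: interest £16.35; balance after payment £0.00.

4 months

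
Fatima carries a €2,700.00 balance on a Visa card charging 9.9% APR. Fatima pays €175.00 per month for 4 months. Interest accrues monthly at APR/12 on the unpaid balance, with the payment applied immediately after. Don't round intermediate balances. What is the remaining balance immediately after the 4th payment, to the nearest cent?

Monthly rate r = 9.9%/12 = 0.825% = 0.00825.
Each month: B ← B·(1+r) − €175.00.
Month 1: interest €22.28; balance after payment €2,547.28.
Month 2: interest €21.02; balance after payment €2,393.29.
Month 3: interest €19.74; balance after payment €2,238.03.
Month 4: interest €18.46; balance after payment €2,081.50.

€2,081.50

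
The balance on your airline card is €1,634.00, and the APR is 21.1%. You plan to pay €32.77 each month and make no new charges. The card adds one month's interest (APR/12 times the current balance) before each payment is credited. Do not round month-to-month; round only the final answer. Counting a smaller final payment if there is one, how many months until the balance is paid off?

121 months

Monthly rate r = 21.1%/12 = 1.75833% = 0.0175833.
Recurrence: B ← B·(1+r) − €32.77.
Month 1: interest €28.73; balance after payment €1,629.96.
Month 2: interest €28.66; balance after payment €1,625.85.
Closed form: n = −ln(1 − rB₀/P)/ln(1+r) = −ln(0.12325)/ln(1.01758) ≈ 120.109, so the balance reaches zero during payment 121.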